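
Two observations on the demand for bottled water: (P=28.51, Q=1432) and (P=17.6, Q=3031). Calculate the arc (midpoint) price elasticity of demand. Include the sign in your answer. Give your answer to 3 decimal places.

ΔQ = 3031 − 1432 = 1599; ΔP = 17.6 − 28.51 = -10.91.
Midpoints: P̄ = 23.05, Q̄ = 2231.5.
ε = (ΔQ/ΔP)(P̄/Q̄) = (1599/-10.91)(23.05/2231.5).

-1.514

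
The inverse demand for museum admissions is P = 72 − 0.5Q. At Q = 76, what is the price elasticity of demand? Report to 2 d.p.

-0.89

At Q = 76, P = 72 − 0.5(76) = 34.00.
dP/dQ = −0.5, so dQ/dP = 1/(−0.5) = -2.000.
ε = (dQ/dP)(P/Q) = (-2.000)(34.00/76).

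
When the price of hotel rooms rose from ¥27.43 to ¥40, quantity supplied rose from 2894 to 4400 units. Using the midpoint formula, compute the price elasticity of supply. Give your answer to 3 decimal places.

1.108

ΔQ = 4400 − 2894 = 1506; ΔP = 40 − 27.43 = 12.57.
Midpoints: P̄ = 33.72, Q̄ = 3647.0.
ε_s = (ΔQ/ΔP)(P̄/Q̄) = (1506/12.57)(33.72/3647.0).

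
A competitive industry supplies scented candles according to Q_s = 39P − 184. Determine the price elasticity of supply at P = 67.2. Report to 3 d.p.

At P = 67.2, Q_s = 2436.80.
dQ_s/dP = 39.
ε_s = (dQ_s/dP)(P/Q_s) = (39)(67.2/2436.80).

1.076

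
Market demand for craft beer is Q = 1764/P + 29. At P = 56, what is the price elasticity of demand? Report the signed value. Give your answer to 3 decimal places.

At P = 56, Q = 60.500.
dQ/dP = −1764/P² = -0.562.
ε = (dQ/dP)(P/Q) = (-0.562)(56/60.500).
|ε| < 1, so demand is inelastic at this price.

-0.521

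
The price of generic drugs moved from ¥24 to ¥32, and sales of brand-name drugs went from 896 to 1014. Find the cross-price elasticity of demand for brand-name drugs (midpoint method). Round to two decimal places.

0.43

ΔQ_x = 1014 − 896 = 118; ΔP_y = 32 − 24 = 8.
Midpoints: P̄_y = 28.00, Q̄_x = 955.0.
ε_xy = (ΔQ_x/ΔP_y)(P̄_y/Q̄_x) = (118/8)(28.00/955.0).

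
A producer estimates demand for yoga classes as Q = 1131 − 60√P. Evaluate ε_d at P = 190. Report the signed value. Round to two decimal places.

At P = 190, Q = 303.957.
dQ/dP = −60/(2√P) = -2.176.
ε = (dQ/dP)(P/Q) = (-2.176)(190/303.957).

-1.36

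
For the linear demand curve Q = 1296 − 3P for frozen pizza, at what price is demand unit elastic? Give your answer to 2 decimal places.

216.00

For linear demand Q = a − bP, ε = −bP/(a − bP). |ε| = 1 when bP = a − bP, i.e. P = a/(2b).
P = 1296/(2·3) = 1296/6 = 216.0000.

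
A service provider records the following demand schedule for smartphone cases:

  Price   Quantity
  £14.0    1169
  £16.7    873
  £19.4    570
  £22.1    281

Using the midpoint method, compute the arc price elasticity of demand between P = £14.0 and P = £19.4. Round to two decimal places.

-2.13

At P = 14.0, Q = 1169; at P = 19.4, Q = 570.
ΔQ = -599, ΔP = 5.4. Midpoints: P̄ = 16.70, Q̄ = 869.5.
ε = (ΔQ/ΔP)(P̄/Q̄) = (-599/5.4)(16.70/869.5).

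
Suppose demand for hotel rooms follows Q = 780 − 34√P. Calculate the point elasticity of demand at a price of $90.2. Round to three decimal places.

At P = 90.2, Q = 457.089.
dQ/dP = −34/(2√P) = -1.790.
ε = (dQ/dP)(P/Q) = (-1.790)(90.2/457.089).

-0.353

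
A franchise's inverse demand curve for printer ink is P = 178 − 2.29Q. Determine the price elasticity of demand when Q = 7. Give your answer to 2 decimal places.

-10.10

At Q = 7, P = 178 − 2.29(7) = 161.97.
dP/dQ = −2.29, so dQ/dP = 1/(−2.29) = -0.437.
ε = (dQ/dP)(P/Q) = (-0.437)(161.97/7).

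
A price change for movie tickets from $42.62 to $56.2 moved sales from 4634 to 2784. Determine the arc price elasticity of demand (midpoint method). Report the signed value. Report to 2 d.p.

ΔQ = 2784 − 4634 = -1850; ΔP = 56.2 − 42.62 = 13.58.
Midpoints: P̄ = 49.41, Q̄ = 3709.0.
ε = (ΔQ/ΔP)(P̄/Q̄) = (-1850/13.58)(49.41/3709.0).

-1.81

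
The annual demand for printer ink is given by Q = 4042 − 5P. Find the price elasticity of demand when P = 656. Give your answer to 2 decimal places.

-4.30

At P = 656, Q = 762.
dQ/dP = −5.
ε = (dQ/dP)(P/Q) = (-5)(656/762).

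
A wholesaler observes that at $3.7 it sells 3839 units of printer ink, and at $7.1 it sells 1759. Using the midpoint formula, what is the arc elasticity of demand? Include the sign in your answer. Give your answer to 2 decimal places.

-1.18

ΔQ = 1759 − 3839 = -2080; ΔP = 7.1 − 3.7 = 3.4.
Midpoints: P̄ = 5.40, Q̄ = 2799.0.
ε = (ΔQ/ΔP)(P̄/Q̄) = (-2080/3.4)(5.40/2799.0).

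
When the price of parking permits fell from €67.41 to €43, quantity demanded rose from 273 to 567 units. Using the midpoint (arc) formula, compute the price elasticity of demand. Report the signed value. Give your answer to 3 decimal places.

-1.583

ΔQ = 567 − 273 = 294; ΔP = 43 − 67.41 = -24.41.
Midpoints: P̄ = 55.20, Q̄ = 420.0.
ε = (ΔQ/ΔP)(P̄/Q̄) = (294/-24.41)(55.20/420.0).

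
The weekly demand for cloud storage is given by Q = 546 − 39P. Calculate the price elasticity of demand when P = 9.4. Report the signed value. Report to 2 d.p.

At P = 9.4, Q = 179.400.
dQ/dP = −39.
ε = (dQ/dP)(P/Q) = (-39)(9.4/179.400).

-2.04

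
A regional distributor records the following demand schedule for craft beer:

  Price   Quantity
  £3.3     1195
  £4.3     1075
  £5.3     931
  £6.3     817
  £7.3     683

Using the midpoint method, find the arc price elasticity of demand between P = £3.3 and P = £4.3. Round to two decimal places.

-0.40

At P = 3.3, Q = 1195; at P = 4.3, Q = 1075.
ΔQ = -120, ΔP = 1.0. Midpoints: P̄ = 3.80, Q̄ = 1135.0.
ε = (ΔQ/ΔP)(P̄/Q̄) = (-120/1.0)(3.80/1135.0).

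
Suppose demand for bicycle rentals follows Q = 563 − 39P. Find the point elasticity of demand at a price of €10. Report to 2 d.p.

-2.25

At P = 10, Q = 173.
dQ/dP = −39.
ε = (dQ/dP)(P/Q) = (-39)(10/173).
|ε| > 1, so demand is elastic at this price.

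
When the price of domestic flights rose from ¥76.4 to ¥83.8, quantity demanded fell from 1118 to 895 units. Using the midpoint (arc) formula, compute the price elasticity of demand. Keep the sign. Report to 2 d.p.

-2.40

ΔQ = 895 − 1118 = -223; ΔP = 83.8 − 76.4 = 7.4.
Midpoints: P̄ = 80.10, Q̄ = 1006.5.
ε = (ΔQ/ΔP)(P̄/Q̄) = (-223/7.4)(80.10/1006.5).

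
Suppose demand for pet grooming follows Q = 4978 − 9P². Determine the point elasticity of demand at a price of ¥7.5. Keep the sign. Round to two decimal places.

At P = 7.5, Q = 4471.750.
dQ/dP = −18P = -135.
ε = (dQ/dP)(P/Q) = (-135)(7.5/4471.750).

-0.23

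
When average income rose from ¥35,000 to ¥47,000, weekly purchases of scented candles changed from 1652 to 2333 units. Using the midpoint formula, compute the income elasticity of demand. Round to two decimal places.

ΔQ = 681, ΔI = 12000. Midpoints: Ī = 41,000, Q̄ = 1992.5.
ε_I = (ΔQ/ΔI)(Ī/Q̄) = (681/12000)(41000/1992.5).
ε_I > 0, so the good is normal.

1.17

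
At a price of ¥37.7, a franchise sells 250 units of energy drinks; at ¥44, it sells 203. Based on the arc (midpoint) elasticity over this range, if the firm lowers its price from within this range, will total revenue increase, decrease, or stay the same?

increase

Arc ε = (-47/6.3)(40.85/226.5) ≈ -1.345.
|ε| = 1.35 > 1, so demand is elastic. A price cut therefore raises total revenue.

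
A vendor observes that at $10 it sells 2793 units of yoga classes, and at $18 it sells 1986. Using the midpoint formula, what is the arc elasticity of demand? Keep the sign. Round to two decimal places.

-0.59

ΔQ = 1986 − 2793 = -807; ΔP = 18 − 10 = 8.
Midpoints: P̄ = 14.00, Q̄ = 2389.5.
ε = (ΔQ/ΔP)(P̄/Q̄) = (-807/8)(14.00/2389.5).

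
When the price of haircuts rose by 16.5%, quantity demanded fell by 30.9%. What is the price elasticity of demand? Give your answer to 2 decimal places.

-1.87

ε = %ΔQ / %ΔP = (-30.9)/(16.5) = -1.873.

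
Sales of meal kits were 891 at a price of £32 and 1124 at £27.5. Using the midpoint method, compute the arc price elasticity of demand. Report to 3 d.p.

ΔQ = 1124 − 891 = 233; ΔP = 27.5 − 32 = -4.5.
Midpoints: P̄ = 29.75, Q̄ = 1007.5.
ε = (ΔQ/ΔP)(P̄/Q̄) = (233/-4.5)(29.75/1007.5).

-1.529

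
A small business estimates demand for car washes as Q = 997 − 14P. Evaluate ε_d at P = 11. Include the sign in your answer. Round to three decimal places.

-0.183

At P = 11, Q = 843.
dQ/dP = −14.
ε = (dQ/dP)(P/Q) = (-14)(11/843).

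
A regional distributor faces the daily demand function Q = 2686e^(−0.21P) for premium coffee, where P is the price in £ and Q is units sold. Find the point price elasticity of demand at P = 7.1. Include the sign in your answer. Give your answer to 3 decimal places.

At P = 7.1, Q = 604.746.
dQ/dP = −0.21·2686e^(−0.21P) = −0.21Q = -126.997.
ε = (dQ/dP)(P/Q) = (-126.997)(7.1/604.746).
|ε| > 1, so demand is elastic at this price.

-1.491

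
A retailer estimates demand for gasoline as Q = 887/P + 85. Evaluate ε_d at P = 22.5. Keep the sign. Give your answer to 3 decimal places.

-0.317

At P = 22.5, Q = 124.422.
dQ/dP = −887/P² = -1.752.
ε = (dQ/dP)(P/Q) = (-1.752)(22.5/124.422).
|ε| < 1, so demand is inelastic at this price.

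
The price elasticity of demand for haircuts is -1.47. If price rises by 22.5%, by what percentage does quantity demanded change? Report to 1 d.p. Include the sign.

-33.1%

%ΔQ ≈ ε × %ΔP = (-1.47)(22.5%) = -33.08%.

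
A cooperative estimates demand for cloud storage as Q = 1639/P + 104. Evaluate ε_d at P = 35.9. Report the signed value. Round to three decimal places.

At P = 35.9, Q = 149.655.
dQ/dP = −1639/P² = -1.272.
ε = (dQ/dP)(P/Q) = (-1.272)(35.9/149.655).

-0.305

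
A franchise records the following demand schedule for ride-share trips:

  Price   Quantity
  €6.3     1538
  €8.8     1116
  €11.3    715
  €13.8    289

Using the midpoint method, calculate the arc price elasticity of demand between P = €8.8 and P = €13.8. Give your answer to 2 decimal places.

-2.66

At P = 8.8, Q = 1116; at P = 13.8, Q = 289.
ΔQ = -827, ΔP = 5.0. Midpoints: P̄ = 11.30, Q̄ = 702.5.
ε = (ΔQ/ΔP)(P̄/Q̄) = (-827/5.0)(11.30/702.5).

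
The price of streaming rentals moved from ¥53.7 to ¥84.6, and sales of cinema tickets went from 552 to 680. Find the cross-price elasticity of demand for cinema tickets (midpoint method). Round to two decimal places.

0.47

ΔQ_x = 680 − 552 = 128; ΔP_y = 84.6 − 53.7 = 30.9.
Midpoints: P̄_y = 69.15, Q̄_x = 616.0.
ε_xy = (ΔQ_x/ΔP_y)(P̄_y/Q̄_x) = (128/30.9)(69.15/616.0).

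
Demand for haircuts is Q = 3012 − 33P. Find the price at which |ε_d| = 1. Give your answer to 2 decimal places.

For linear demand Q = a − bP, ε = −bP/(a − bP). |ε| = 1 when bP = a − bP, i.e. P = a/(2b).
P = 3012/(2·33) = 3012/66 = 45.6364.

45.64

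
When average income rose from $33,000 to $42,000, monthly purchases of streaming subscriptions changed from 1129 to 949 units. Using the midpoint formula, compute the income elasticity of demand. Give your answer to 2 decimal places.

-0.72

ΔQ = -180, ΔI = 9000. Midpoints: Ī = 37,500, Q̄ = 1039.0.
ε_I = (ΔQ/ΔI)(Ī/Q̄) = (-180/9000)(37500/1039.0).
ε_I < 0, so the good is inferior.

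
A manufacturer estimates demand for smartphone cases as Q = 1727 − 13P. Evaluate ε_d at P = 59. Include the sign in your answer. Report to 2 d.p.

At P = 59, Q = 960.
dQ/dP = −13.
ε = (dQ/dP)(P/Q) = (-13)(59/960).

-0.80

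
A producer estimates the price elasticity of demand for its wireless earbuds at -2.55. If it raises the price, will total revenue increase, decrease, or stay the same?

|ε| = 2.55 > 1, so demand is elastic. A price rise therefore reduces total revenue.

decrease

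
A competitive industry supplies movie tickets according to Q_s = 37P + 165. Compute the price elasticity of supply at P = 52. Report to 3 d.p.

0.921

At P = 52, Q_s = 2089.
dQ_s/dP = 37.
ε_s = (dQ_s/dP)(P/Q_s) = (37)(52/2089).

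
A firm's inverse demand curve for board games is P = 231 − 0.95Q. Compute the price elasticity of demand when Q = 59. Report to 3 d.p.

-3.121

At Q = 59, P = 231 − 0.95(59) = 174.95.
dP/dQ = −0.95, so dQ/dP = 1/(−0.95) = -1.053.
ε = (dQ/dP)(P/Q) = (-1.053)(174.95/59).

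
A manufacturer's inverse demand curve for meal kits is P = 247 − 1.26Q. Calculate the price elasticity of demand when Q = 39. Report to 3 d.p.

-4.026

At Q = 39, P = 247 − 1.26(39) = 197.86.
dP/dQ = −1.26, so dQ/dP = 1/(−1.26) = -0.794.
ε = (dQ/dP)(P/Q) = (-0.794)(197.86/39).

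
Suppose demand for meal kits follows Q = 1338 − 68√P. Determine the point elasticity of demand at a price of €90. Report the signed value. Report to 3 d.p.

At P = 90, Q = 692.895.
dQ/dP = −68/(2√P) = -3.584.
ε = (dQ/dP)(P/Q) = (-3.584)(90/692.895).
|ε| < 1, so demand is inelastic at this price.

-0.466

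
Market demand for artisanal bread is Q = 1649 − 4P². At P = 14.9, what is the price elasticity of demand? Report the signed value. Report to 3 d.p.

-2.334

At P = 14.9, Q = 760.960.
dQ/dP = −8P = -119.200.
ε = (dQ/dP)(P/Q) = (-119.200)(14.9/760.960).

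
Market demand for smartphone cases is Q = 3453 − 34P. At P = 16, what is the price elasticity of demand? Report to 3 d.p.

-0.187

At P = 16, Q = 2909.
dQ/dP = −34.
ε = (dQ/dP)(P/Q) = (-34)(16/2909).
|ε| < 1, so demand is inelastic at this price.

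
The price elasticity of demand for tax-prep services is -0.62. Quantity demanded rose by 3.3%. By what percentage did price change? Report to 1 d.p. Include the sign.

%ΔP ≈ %ΔQ / ε = (3.3%)/(-0.62) = -5.32%.

-5.3%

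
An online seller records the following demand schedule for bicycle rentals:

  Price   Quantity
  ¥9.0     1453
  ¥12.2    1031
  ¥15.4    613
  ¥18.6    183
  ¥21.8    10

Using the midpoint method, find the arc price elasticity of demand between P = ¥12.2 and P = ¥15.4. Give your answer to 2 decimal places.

At P = 12.2, Q = 1031; at P = 15.4, Q = 613.
ΔQ = -418, ΔP = 3.2. Midpoints: P̄ = 13.80, Q̄ = 822.0.
ε = (ΔQ/ΔP)(P̄/Q̄) = (-418/3.2)(13.80/822.0).

-2.19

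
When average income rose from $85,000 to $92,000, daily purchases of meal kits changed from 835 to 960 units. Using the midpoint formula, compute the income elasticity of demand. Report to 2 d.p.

1.76

ΔQ = 125, ΔI = 7000. Midpoints: Ī = 88,500, Q̄ = 897.5.
ε_I = (ΔQ/ΔI)(Ī/Q̄) = (125/7000)(88500/897.5).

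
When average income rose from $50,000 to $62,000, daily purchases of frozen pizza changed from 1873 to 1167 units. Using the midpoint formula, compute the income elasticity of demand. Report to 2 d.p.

ΔQ = -706, ΔI = 12000. Midpoints: Ī = 56,000, Q̄ = 1520.0.
ε_I = (ΔQ/ΔI)(Ī/Q̄) = (-706/12000)(56000/1520.0).
ε_I < 0, so the good is inferior.

-2.17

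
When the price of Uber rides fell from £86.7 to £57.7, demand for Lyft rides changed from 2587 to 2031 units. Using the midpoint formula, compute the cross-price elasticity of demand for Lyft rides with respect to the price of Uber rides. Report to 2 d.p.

ΔQ_x = 2031 − 2587 = -556; ΔP_y = 57.7 − 86.7 = -29.
Midpoints: P̄_y = 72.20, Q̄_x = 2309.0.
ε_xy = (ΔQ_x/ΔP_y)(P̄_y/Q̄_x) = (-556/-29)(72.20/2309.0).
ε_xy > 0, so the goods are substitutes.

0.60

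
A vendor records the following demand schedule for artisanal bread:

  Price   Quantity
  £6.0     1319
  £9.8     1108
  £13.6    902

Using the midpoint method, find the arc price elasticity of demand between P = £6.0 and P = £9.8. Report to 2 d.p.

-0.36

At P = 6.0, Q = 1319; at P = 9.8, Q = 1108.
ΔQ = -211, ΔP = 3.8. Midpoints: P̄ = 7.90, Q̄ = 1213.5.
ε = (ΔQ/ΔP)(P̄/Q̄) = (-211/3.8)(7.90/1213.5).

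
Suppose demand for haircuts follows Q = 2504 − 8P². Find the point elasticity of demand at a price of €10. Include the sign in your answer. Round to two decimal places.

-0.94

At P = 10, Q = 1704.
dQ/dP = −16P = -160.
ε = (dQ/dP)(P/Q) = (-160)(10/1704).
|ε| < 1, so demand is inelastic at this price.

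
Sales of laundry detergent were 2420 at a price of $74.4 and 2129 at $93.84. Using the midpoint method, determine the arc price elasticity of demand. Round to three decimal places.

ΔQ = 2129 − 2420 = -291; ΔP = 93.84 − 74.4 = 19.44.
Midpoints: P̄ = 84.12, Q̄ = 2274.5.
ε = (ΔQ/ΔP)(P̄/Q̄) = (-291/19.44)(84.12/2274.5).

-0.554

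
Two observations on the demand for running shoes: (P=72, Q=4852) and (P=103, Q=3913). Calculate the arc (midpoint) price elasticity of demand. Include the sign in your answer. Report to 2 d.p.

ΔQ = 3913 − 4852 = -939; ΔP = 103 − 72 = 31.
Midpoints: P̄ = 87.50, Q̄ = 4382.5.
ε = (ΔQ/ΔP)(P̄/Q̄) = (-939/31)(87.50/4382.5).

-0.60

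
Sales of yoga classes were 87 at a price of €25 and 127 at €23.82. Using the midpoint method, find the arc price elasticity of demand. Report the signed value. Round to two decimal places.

-7.73

ΔQ = 127 − 87 = 40; ΔP = 23.82 − 25 = -1.18.
Midpoints: P̄ = 24.41, Q̄ = 107.0.
ε = (ΔQ/ΔP)(P̄/Q̄) = (40/-1.18)(24.41/107.0).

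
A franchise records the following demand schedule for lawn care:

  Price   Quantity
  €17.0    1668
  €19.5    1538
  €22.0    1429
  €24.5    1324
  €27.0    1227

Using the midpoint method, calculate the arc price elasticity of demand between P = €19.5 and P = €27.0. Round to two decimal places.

-0.70

At P = 19.5, Q = 1538; at P = 27.0, Q = 1227.
ΔQ = -311, ΔP = 7.5. Midpoints: P̄ = 23.25, Q̄ = 1382.5.
ε = (ΔQ/ΔP)(P̄/Q̄) = (-311/7.5)(23.25/1382.5).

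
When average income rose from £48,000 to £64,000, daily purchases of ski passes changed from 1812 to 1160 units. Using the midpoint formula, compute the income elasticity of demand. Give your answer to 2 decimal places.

ΔQ = -652, ΔI = 16000. Midpoints: Ī = 56,000, Q̄ = 1486.0.
ε_I = (ΔQ/ΔI)(Ī/Q̄) = (-652/16000)(56000/1486.0).

-1.54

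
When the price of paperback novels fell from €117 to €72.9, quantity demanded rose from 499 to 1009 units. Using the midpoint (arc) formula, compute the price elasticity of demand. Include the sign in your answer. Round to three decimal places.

ΔQ = 1009 − 499 = 510; ΔP = 72.9 − 117 = -44.1.
Midpoints: P̄ = 94.95, Q̄ = 754.0.
ε = (ΔQ/ΔP)(P̄/Q̄) = (510/-44.1)(94.95/754.0).

-1.456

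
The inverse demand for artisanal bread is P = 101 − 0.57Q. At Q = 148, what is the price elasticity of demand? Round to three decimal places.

-0.197

At Q = 148, P = 101 − 0.57(148) = 16.64.
dP/dQ = −0.57, so dQ/dP = 1/(−0.57) = -1.754.
ε = (dQ/dP)(P/Q) = (-1.754)(16.64/148).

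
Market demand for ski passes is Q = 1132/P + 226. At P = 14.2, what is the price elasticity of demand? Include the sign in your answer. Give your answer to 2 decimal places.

At P = 14.2, Q = 305.718.
dQ/dP = −1132/P² = -5.614.
ε = (dQ/dP)(P/Q) = (-5.614)(14.2/305.718).

-0.26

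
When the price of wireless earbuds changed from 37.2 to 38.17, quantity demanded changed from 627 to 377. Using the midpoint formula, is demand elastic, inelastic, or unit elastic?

elastic

Arc ε ≈ -19.348.
|ε| = 19.35 > 1.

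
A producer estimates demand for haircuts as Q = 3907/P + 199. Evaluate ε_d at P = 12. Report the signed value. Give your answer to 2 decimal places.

At P = 12, Q = 524.583.
dQ/dP = −3907/P² = -27.132.
ε = (dQ/dP)(P/Q) = (-27.132)(12/524.583).

-0.62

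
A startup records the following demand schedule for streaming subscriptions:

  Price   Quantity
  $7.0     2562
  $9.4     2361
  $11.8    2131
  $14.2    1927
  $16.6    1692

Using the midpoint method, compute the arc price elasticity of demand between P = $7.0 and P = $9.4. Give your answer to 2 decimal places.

-0.28

At P = 7.0, Q = 2562; at P = 9.4, Q = 2361.
ΔQ = -201, ΔP = 2.4. Midpoints: P̄ = 8.20, Q̄ = 2461.5.
ε = (ΔQ/ΔP)(P̄/Q̄) = (-201/2.4)(8.20/2461.5).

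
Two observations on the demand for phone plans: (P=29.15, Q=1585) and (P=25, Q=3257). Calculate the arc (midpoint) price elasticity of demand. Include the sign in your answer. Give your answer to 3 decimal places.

-4.506

ΔQ = 3257 − 1585 = 1672; ΔP = 25 − 29.15 = -4.15.
Midpoints: P̄ = 27.07, Q̄ = 2421.0.
ε = (ΔQ/ΔP)(P̄/Q̄) = (1672/-4.15)(27.07/2421.0).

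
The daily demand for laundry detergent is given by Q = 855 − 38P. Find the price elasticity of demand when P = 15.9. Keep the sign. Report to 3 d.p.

At P = 15.9, Q = 250.800.
dQ/dP = −38.
ε = (dQ/dP)(P/Q) = (-38)(15.9/250.800).
|ε| > 1, so demand is elastic at this price.

-2.409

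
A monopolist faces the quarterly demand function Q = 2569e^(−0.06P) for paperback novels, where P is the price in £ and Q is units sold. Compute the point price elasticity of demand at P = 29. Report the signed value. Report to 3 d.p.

At P = 29, Q = 450.912.
dQ/dP = −0.06·2569e^(−0.06P) = −0.06Q = -27.055.
ε = (dQ/dP)(P/Q) = (-27.055)(29/450.912).
|ε| > 1, so demand is elastic at this price.

-1.740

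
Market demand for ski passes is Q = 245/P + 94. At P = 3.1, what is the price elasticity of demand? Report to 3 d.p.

At P = 3.1, Q = 173.032.
dQ/dP = −245/P² = -25.494.
ε = (dQ/dP)(P/Q) = (-25.494)(3.1/173.032).
|ε| < 1, so demand is inelastic at this price.

-0.457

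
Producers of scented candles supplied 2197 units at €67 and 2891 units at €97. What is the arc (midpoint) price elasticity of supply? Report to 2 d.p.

0.75

ΔQ = 2891 − 2197 = 694; ΔP = 97 − 67 = 30.
Midpoints: P̄ = 82.00, Q̄ = 2544.0.
ε_s = (ΔQ/ΔP)(P̄/Q̄) = (694/30)(82.00/2544.0).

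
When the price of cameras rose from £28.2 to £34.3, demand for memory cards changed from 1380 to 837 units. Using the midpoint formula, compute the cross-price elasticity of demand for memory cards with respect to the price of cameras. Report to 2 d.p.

-2.51

ΔQ_x = 837 − 1380 = -543; ΔP_y = 34.3 − 28.2 = 6.1.
Midpoints: P̄_y = 31.25, Q̄_x = 1108.5.
ε_xy = (ΔQ_x/ΔP_y)(P̄_y/Q̄_x) = (-543/6.1)(31.25/1108.5).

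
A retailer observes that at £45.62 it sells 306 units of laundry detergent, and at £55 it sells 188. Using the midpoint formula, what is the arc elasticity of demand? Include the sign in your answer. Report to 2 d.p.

-2.56

ΔQ = 188 − 306 = -118; ΔP = 55 − 45.62 = 9.38.
Midpoints: P̄ = 50.31, Q̄ = 247.0.
ε = (ΔQ/ΔP)(P̄/Q̄) = (-118/9.38)(50.31/247.0).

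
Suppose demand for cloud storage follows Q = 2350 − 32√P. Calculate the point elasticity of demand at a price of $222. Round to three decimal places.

At P = 222, Q = 1873.211.
dQ/dP = −32/(2√P) = -1.074.
ε = (dQ/dP)(P/Q) = (-1.074)(222/1873.211).

-0.127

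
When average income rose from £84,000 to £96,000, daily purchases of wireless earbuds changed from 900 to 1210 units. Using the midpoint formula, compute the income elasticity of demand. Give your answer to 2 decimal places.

ΔQ = 310, ΔI = 12000. Midpoints: Ī = 90,000, Q̄ = 1055.0.
ε_I = (ΔQ/ΔI)(Ī/Q̄) = (310/12000)(90000/1055.0).
ε_I > 0, so the good is normal.

2.20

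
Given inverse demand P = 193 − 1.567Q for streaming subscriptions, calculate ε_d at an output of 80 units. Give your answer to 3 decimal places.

-0.540

At Q = 80, P = 193 − 1.567(80) = 67.64.
dP/dQ = −1.567, so dQ/dP = 1/(−1.567) = -0.638.
ε = (dQ/dP)(P/Q) = (-0.638)(67.64/80).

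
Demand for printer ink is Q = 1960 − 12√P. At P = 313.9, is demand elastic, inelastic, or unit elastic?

Q = 1747.393, dQ/dP = -0.339.
ε = (dQ/dP)(P/Q) ≈ -0.061.
|ε| = 0.06 < 1.

inelastic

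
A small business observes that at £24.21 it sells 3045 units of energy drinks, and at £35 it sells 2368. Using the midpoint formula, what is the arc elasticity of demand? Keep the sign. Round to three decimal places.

ΔQ = 2368 − 3045 = -677; ΔP = 35 − 24.21 = 10.79.
Midpoints: P̄ = 29.61, Q̄ = 2706.5.
ε = (ΔQ/ΔP)(P̄/Q̄) = (-677/10.79)(29.61/2706.5).

-0.686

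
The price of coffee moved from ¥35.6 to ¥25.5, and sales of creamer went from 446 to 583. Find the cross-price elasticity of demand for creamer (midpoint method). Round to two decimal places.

ΔQ_x = 583 − 446 = 137; ΔP_y = 25.5 − 35.6 = -10.1.
Midpoints: P̄_y = 30.55, Q̄_x = 514.5.
ε_xy = (ΔQ_x/ΔP_y)(P̄_y/Q̄_x) = (137/-10.1)(30.55/514.5).
ε_xy < 0, so the goods are complements.

-0.81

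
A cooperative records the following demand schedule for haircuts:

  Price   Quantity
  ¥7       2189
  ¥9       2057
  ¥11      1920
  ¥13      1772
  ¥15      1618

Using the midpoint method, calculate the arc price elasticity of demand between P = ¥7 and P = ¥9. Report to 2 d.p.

-0.25

At P = 7, Q = 2189; at P = 9, Q = 2057.
ΔQ = -132, ΔP = 2. Midpoints: P̄ = 8.00, Q̄ = 2123.0.
ε = (ΔQ/ΔP)(P̄/Q̄) = (-132/2)(8.00/2123.0).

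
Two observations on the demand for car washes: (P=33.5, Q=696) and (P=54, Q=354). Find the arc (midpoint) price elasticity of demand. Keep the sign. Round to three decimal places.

-1.390

ΔQ = 354 − 696 = -342; ΔP = 54 − 33.5 = 20.5.
Midpoints: P̄ = 43.75, Q̄ = 525.0.
ε = (ΔQ/ΔP)(P̄/Q̄) = (-342/20.5)(43.75/525.0).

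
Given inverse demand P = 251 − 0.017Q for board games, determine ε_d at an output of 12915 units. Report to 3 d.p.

At Q = 12915, P = 251 − 0.017(12915) = 31.44.
dP/dQ = −0.017, so dQ/dP = 1/(−0.017) = -58.824.
ε = (dQ/dP)(P/Q) = (-58.824)(31.44/12915).

-0.143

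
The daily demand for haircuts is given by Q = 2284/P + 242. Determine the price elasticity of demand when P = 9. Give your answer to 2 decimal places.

At P = 9, Q = 495.778.
dQ/dP = −2284/P² = -28.198.
ε = (dQ/dP)(P/Q) = (-28.198)(9/495.778).
|ε| < 1, so demand is inelastic at this price.

-0.51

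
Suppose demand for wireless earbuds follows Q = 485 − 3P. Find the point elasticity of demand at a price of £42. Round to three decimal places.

At P = 42, Q = 359.
dQ/dP = −3.
ε = (dQ/dP)(P/Q) = (-3)(42/359).

-0.351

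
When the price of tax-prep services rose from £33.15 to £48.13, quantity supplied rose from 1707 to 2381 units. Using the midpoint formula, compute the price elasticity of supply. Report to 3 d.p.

0.895

ΔQ = 2381 − 1707 = 674; ΔP = 48.13 − 33.15 = 14.98.
Midpoints: P̄ = 40.64, Q̄ = 2044.0.
ε_s = (ΔQ/ΔP)(P̄/Q̄) = (674/14.98)(40.64/2044.0).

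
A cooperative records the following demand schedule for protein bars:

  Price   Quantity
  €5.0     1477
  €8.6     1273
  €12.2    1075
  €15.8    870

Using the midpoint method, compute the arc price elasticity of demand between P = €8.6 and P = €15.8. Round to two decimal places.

At P = 8.6, Q = 1273; at P = 15.8, Q = 870.
ΔQ = -403, ΔP = 7.2. Midpoints: P̄ = 12.20, Q̄ = 1071.5.
ε = (ΔQ/ΔP)(P̄/Q̄) = (-403/7.2)(12.20/1071.5).

-0.64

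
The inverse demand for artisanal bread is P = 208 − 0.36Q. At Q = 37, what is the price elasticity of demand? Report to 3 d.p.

-14.616

At Q = 37, P = 208 − 0.36(37) = 194.68.
dP/dQ = −0.36, so dQ/dP = 1/(−0.36) = -2.778.
ε = (dQ/dP)(P/Q) = (-2.778)(194.68/37).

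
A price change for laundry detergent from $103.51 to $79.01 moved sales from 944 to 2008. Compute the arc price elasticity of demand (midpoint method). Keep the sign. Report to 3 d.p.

ΔQ = 2008 − 944 = 1064; ΔP = 79.01 − 103.51 = -24.5.
Midpoints: P̄ = 91.26, Q̄ = 1476.0.
ε = (ΔQ/ΔP)(P̄/Q̄) = (1064/-24.5)(91.26/1476.0).

-2.685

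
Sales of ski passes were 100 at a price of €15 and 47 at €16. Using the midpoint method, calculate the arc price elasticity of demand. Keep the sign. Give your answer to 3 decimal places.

-11.177

ΔQ = 47 − 100 = -53; ΔP = 16 − 15 = 1.
Midpoints: P̄ = 15.50, Q̄ = 73.5.
ε = (ΔQ/ΔP)(P̄/Q̄) = (-53/1)(15.50/73.5).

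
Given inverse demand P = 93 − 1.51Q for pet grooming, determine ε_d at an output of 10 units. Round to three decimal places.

-5.159

At Q = 10, P = 93 − 1.51(10) = 77.90.
dP/dQ = −1.51, so dQ/dP = 1/(−1.51) = -0.662.
ε = (dQ/dP)(P/Q) = (-0.662)(77.90/10).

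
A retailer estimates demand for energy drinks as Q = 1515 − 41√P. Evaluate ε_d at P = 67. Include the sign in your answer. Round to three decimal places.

-0.142

At P = 67, Q = 1179.401.
dQ/dP = −41/(2√P) = -2.504.
ε = (dQ/dP)(P/Q) = (-2.504)(67/1179.401).
|ε| < 1, so demand is inelastic at this price.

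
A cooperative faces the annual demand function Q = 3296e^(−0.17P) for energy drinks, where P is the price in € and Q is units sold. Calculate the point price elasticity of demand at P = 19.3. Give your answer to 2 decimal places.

-3.28

At P = 19.3, Q = 123.899.
dQ/dP = −0.17·3296e^(−0.17P) = −0.17Q = -21.063.
ε = (dQ/dP)(P/Q) = (-21.063)(19.3/123.899).
|ε| > 1, so demand is elastic at this price.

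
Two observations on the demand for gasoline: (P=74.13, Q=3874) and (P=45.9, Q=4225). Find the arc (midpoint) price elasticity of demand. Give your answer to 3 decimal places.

ΔQ = 4225 − 3874 = 351; ΔP = 45.9 − 74.13 = -28.23.
Midpoints: P̄ = 60.02, Q̄ = 4049.5.
ε = (ΔQ/ΔP)(P̄/Q̄) = (351/-28.23)(60.02/4049.5).

-0.184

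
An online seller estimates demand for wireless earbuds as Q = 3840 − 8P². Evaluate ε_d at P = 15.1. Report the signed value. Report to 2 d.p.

-1.81

At P = 15.1, Q = 2015.920.
dQ/dP = −16P = -241.600.
ε = (dQ/dP)(P/Q) = (-241.600)(15.1/2015.920).
|ε| > 1, so demand is elastic at this price.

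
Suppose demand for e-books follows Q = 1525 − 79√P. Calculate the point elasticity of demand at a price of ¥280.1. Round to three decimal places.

-3.259

At P = 280.1, Q = 202.841.
dQ/dP = −79/(2√P) = -2.360.
ε = (dQ/dP)(P/Q) = (-2.360)(280.1/202.841).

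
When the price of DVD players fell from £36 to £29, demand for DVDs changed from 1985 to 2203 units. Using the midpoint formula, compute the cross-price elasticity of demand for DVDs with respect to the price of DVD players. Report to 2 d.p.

ΔQ_x = 2203 − 1985 = 218; ΔP_y = 29 − 36 = -7.
Midpoints: P̄_y = 32.50, Q̄_x = 2094.0.
ε_xy = (ΔQ_x/ΔP_y)(P̄_y/Q̄_x) = (218/-7)(32.50/2094.0).

-0.48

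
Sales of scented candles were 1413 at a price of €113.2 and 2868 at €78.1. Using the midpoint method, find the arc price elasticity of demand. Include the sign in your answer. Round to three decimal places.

ΔQ = 2868 − 1413 = 1455; ΔP = 78.1 − 113.2 = -35.1.
Midpoints: P̄ = 95.65, Q̄ = 2140.5.
ε = (ΔQ/ΔP)(P̄/Q̄) = (1455/-35.1)(95.65/2140.5).

-1.852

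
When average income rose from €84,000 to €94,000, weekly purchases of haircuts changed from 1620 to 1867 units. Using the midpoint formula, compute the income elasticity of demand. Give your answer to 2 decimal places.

ΔQ = 247, ΔI = 10000. Midpoints: Ī = 89,000, Q̄ = 1743.5.
ε_I = (ΔQ/ΔI)(Ī/Q̄) = (247/10000)(89000/1743.5).
ε_I > 0, so the good is normal.

1.26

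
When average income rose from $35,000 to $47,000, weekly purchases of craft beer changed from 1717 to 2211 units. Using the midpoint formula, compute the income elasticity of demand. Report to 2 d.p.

ΔQ = 494, ΔI = 12000. Midpoints: Ī = 41,000, Q̄ = 1964.0.
ε_I = (ΔQ/ΔI)(Ī/Q̄) = (494/12000)(41000/1964.0).
ε_I > 0, so the good is normal.

0.86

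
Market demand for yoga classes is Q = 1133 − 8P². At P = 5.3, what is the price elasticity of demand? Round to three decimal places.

At P = 5.3, Q = 908.280.
dQ/dP = −16P = -84.800.
ε = (dQ/dP)(P/Q) = (-84.800)(5.3/908.280).
|ε| < 1, so demand is inelastic at this price.

-0.495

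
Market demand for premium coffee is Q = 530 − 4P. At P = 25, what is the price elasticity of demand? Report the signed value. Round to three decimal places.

At P = 25, Q = 430.
dQ/dP = −4.
ε = (dQ/dP)(P/Q) = (-4)(25/430).
|ε| < 1, so demand is inelastic at this price.

-0.233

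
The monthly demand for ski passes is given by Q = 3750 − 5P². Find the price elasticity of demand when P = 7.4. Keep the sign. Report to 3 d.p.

At P = 7.4, Q = 3476.200.
dQ/dP = −10P = -74.
ε = (dQ/dP)(P/Q) = (-74)(7.4/3476.200).
|ε| < 1, so demand is inelastic at this price.

-0.158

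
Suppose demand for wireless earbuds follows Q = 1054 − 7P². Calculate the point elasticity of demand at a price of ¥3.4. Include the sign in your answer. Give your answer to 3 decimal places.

-0.166

At P = 3.4, Q = 973.080.
dQ/dP = −14P = -47.600.
ε = (dQ/dP)(P/Q) = (-47.600)(3.4/973.080).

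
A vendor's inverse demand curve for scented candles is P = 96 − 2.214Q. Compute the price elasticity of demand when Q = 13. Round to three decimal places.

-2.335

At Q = 13, P = 96 − 2.214(13) = 67.22.
dP/dQ = −2.214, so dQ/dP = 1/(−2.214) = -0.452.
ε = (dQ/dP)(P/Q) = (-0.452)(67.22/13).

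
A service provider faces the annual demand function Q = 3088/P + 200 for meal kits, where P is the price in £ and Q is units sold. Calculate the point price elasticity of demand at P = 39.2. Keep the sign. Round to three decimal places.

At P = 39.2, Q = 278.776.
dQ/dP = −3088/P² = -2.010.
ε = (dQ/dP)(P/Q) = (-2.010)(39.2/278.776).

-0.283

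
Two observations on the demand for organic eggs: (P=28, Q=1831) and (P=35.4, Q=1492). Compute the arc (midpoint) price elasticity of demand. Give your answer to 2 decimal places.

ΔQ = 1492 − 1831 = -339; ΔP = 35.4 − 28 = 7.4.
Midpoints: P̄ = 31.70, Q̄ = 1661.5.
ε = (ΔQ/ΔP)(P̄/Q̄) = (-339/7.4)(31.70/1661.5).

-0.87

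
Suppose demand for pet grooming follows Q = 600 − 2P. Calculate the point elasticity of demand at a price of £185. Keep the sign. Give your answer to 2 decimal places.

-1.61

At P = 185, Q = 230.
dQ/dP = −2.
ε = (dQ/dP)(P/Q) = (-2)(185/230).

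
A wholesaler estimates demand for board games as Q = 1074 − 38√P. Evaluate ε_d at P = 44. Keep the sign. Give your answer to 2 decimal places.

At P = 44, Q = 821.937.
dQ/dP = −38/(2√P) = -2.864.
ε = (dQ/dP)(P/Q) = (-2.864)(44/821.937).
|ε| < 1, so demand is inelastic at this price.

-0.15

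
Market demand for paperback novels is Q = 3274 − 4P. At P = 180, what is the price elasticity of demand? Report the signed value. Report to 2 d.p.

-0.28

At P = 180, Q = 2554.
dQ/dP = −4.
ε = (dQ/dP)(P/Q) = (-4)(180/2554).
|ε| < 1, so demand is inelastic at this price.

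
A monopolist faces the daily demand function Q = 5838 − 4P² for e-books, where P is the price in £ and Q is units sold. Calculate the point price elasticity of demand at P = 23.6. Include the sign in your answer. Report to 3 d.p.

At P = 23.6, Q = 3610.160.
dQ/dP = −8P = -188.800.
ε = (dQ/dP)(P/Q) = (-188.800)(23.6/3610.160).
|ε| > 1, so demand is elastic at this price.

-1.234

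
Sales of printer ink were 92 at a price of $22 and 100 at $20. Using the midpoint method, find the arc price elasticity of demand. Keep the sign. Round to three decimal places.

-0.875

ΔQ = 100 − 92 = 8; ΔP = 20 − 22 = -2.
Midpoints: P̄ = 21.00, Q̄ = 96.0.
ε = (ΔQ/ΔP)(P̄/Q̄) = (8/-2)(21.00/96.0).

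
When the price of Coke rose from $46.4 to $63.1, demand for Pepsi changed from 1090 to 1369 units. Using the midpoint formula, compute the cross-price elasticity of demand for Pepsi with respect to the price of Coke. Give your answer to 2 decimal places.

0.74

ΔQ_x = 1369 − 1090 = 279; ΔP_y = 63.1 − 46.4 = 16.7.
Midpoints: P̄_y = 54.75, Q̄_x = 1229.5.
ε_xy = (ΔQ_x/ΔP_y)(P̄_y/Q̄_x) = (279/16.7)(54.75/1229.5).
ε_xy > 0, so the goods are substitutes.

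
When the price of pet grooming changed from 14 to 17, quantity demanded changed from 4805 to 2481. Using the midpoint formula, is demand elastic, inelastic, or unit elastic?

elastic

Arc ε ≈ -3.296.
|ε| = 3.30 > 1.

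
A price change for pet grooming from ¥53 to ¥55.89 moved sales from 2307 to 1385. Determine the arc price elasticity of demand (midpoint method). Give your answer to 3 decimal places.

-9.409

ΔQ = 1385 − 2307 = -922; ΔP = 55.89 − 53 = 2.89.
Midpoints: P̄ = 54.45, Q̄ = 1846.0.
ε = (ΔQ/ΔP)(P̄/Q̄) = (-922/2.89)(54.45/1846.0).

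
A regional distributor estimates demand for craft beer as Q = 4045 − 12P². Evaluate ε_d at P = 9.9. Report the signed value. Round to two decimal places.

-0.82

At P = 9.9, Q = 2868.880.
dQ/dP = −24P = -237.600.
ε = (dQ/dP)(P/Q) = (-237.600)(9.9/2868.880).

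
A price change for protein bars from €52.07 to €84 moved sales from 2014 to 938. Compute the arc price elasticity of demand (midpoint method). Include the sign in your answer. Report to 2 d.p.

ΔQ = 938 − 2014 = -1076; ΔP = 84 − 52.07 = 31.93.
Midpoints: P̄ = 68.03, Q̄ = 1476.0.
ε = (ΔQ/ΔP)(P̄/Q̄) = (-1076/31.93)(68.03/1476.0).

-1.55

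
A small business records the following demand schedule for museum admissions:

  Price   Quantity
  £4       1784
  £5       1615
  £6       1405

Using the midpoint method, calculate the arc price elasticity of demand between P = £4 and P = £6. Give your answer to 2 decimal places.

At P = 4, Q = 1784; at P = 6, Q = 1405.
ΔQ = -379, ΔP = 2. Midpoints: P̄ = 5.00, Q̄ = 1594.5.
ε = (ΔQ/ΔP)(P̄/Q̄) = (-379/2)(5.00/1594.5).

-0.59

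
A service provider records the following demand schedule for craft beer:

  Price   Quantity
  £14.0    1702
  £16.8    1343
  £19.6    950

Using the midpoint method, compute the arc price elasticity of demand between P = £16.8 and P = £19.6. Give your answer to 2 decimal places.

At P = 16.8, Q = 1343; at P = 19.6, Q = 950.
ΔQ = -393, ΔP = 2.8. Midpoints: P̄ = 18.20, Q̄ = 1146.5.
ε = (ΔQ/ΔP)(P̄/Q̄) = (-393/2.8)(18.20/1146.5).

-2.23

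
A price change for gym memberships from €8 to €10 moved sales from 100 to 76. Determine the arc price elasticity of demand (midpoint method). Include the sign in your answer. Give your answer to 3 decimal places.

-1.227

ΔQ = 76 − 100 = -24; ΔP = 10 − 8 = 2.
Midpoints: P̄ = 9.00, Q̄ = 88.0.
ε = (ΔQ/ΔP)(P̄/Q̄) = (-24/2)(9.00/88.0).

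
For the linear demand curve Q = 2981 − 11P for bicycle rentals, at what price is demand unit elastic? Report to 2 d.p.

135.50

For linear demand Q = a − bP, ε = −bP/(a − bP). |ε| = 1 when bP = a − bP, i.e. P = a/(2b).
P = 2981/(2·11) = 2981/22 = 135.5000.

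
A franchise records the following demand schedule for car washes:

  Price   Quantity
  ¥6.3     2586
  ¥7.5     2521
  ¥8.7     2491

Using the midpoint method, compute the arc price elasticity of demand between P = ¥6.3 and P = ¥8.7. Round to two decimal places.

-0.12

At P = 6.3, Q = 2586; at P = 8.7, Q = 2491.
ΔQ = -95, ΔP = 2.4. Midpoints: P̄ = 7.50, Q̄ = 2538.5.
ε = (ΔQ/ΔP)(P̄/Q̄) = (-95/2.4)(7.50/2538.5).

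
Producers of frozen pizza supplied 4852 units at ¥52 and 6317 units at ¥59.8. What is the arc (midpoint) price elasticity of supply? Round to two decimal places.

ΔQ = 6317 − 4852 = 1465; ΔP = 59.8 − 52 = 7.8.
Midpoints: P̄ = 55.90, Q̄ = 5584.5.
ε_s = (ΔQ/ΔP)(P̄/Q̄) = (1465/7.8)(55.90/5584.5).

1.88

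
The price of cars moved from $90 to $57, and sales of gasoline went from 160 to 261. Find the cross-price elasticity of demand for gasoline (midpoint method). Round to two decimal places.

ΔQ_x = 261 − 160 = 101; ΔP_y = 57 − 90 = -33.
Midpoints: P̄_y = 73.50, Q̄_x = 210.5.
ε_xy = (ΔQ_x/ΔP_y)(P̄_y/Q̄_x) = (101/-33)(73.50/210.5).

-1.07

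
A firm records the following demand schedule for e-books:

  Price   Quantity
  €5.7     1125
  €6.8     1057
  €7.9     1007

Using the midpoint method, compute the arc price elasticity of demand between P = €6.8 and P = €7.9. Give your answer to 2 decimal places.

At P = 6.8, Q = 1057; at P = 7.9, Q = 1007.
ΔQ = -50, ΔP = 1.1. Midpoints: P̄ = 7.35, Q̄ = 1032.0.
ε = (ΔQ/ΔP)(P̄/Q̄) = (-50/1.1)(7.35/1032.0).

-0.32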